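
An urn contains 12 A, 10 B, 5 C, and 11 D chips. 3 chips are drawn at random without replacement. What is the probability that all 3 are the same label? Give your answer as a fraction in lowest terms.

There are C(38,3) = 8436 ways to draw 3 chips.
All same label: C(12,3) + C(10,3) + C(5,3) + C(11,3) = 220 + 120 + 10 + 165 = 515.
Probability = 515/8436.

515/8436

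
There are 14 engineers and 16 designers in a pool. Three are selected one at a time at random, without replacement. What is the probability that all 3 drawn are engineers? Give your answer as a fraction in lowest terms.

13/145

Multiply the conditional probabilities at each draw: 14/30 · 13/29 · 12/28 = 2184/24360 = 13/145.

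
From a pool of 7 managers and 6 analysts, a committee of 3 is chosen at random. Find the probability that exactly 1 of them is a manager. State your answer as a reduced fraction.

There are C(13,3) = 286 ways to choose 3 from 13.
Selections with exactly 1 manager: choose 1 of the 7 managers and 2 of the 6 analysts, C(7,1)·C(6,2) = 7·15 = 105.
Probability = 105/286.

105/286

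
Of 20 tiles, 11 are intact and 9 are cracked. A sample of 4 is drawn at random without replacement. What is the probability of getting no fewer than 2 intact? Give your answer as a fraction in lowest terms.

253/323

There are C(20,4) = 4845 ways to choose the 4.
Count the complement (fewer than 2 intact): C(11,0)·C(9,4) + C(11,1)·C(9,3) = 126 + 924 = 1050.
Probability = 1 − 1050/4845 = 3795/4845 = 253/323.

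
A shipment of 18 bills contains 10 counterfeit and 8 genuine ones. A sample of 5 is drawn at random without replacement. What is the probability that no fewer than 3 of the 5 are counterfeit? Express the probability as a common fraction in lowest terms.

21/34

Total selections: C(18,5) = 8568.
Favorable selections (no fewer than 3 counterfeit): C(10,3)·C(8,2) + C(10,4)·C(8,1) + C(10,5)·C(8,0) = 3360 + 1680 + 252 = 5292.
Probability = 5292/8568 = 21/34.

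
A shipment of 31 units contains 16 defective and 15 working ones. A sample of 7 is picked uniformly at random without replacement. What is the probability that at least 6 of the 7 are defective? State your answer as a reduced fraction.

There are C(31,7) = 2629575 ways to choose the 7.
Favorable selections (at least 6 defective): C(16,6)·C(15,1) + C(16,7)·C(15,0) = 120120 + 11440 = 131560.
Probability = 131560/2629575 = 2024/40455.

2024/40455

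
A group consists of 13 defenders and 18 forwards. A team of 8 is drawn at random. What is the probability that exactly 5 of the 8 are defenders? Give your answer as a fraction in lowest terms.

The sample space is all 8-subsets of the 31: C(31,8) = 7888725.
Selections with exactly 5 defenders: choose 5 of the 13 defenders and 3 of the 18 forwards, C(13,5)·C(18,3) = 1287·816 = 1050192.
Probability = 1050192/7888725 = 2992/22475.

2992/22475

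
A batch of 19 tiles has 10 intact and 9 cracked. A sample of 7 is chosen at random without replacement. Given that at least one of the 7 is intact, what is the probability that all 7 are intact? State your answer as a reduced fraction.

5/2098

Work in counts. Selections with at least one intact: C(19,7) − C(9,7) = 50388 − 36 = 50352.
Of those, selections where all 7 are intact: C(10,7) = 120.
Conditional probability = 120/50352 = 5/2098.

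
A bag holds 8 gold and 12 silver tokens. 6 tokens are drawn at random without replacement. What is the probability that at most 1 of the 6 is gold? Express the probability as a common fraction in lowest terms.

Total selections: C(20,6) = 38760.
Favorable selections (at most 1 gold): C(8,0)·C(12,6) + C(8,1)·C(12,5) = 924 + 6336 = 7260.
Probability = 7260/38760 = 121/646.

121/646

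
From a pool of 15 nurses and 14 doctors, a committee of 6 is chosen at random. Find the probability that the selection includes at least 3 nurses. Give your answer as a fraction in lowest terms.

617/870

There are C(29,6) = 475020 ways to choose the 6.
Count the complement (fewer than 3 nurses): C(15,0)·C(14,6) + C(15,1)·C(14,5) + C(15,2)·C(14,4) = 3003 + 30030 + 105105 = 138138.
Probability = 1 − 138138/475020 = 336882/475020 = 617/870.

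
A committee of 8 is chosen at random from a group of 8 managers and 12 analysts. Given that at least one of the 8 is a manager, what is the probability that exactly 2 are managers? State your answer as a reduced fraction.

1232/5975

Work in counts. Selections with at least one manager: C(20,8) − C(12,8) = 125970 − 495 = 125475.
Of those, selections where exactly 2 are managers: C(8,2)·C(12,6) = 28·924 = 25872.
Conditional probability = 25872/125475 = 1232/5975.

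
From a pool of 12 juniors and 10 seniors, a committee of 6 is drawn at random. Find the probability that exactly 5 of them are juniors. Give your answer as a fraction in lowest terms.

240/2261

Total number of selections: C(22,6) = 74613.
Selections with exactly 5 juniors: choose 5 of the 12 juniors and 1 of the 10 seniors, C(12,5)·C(10,1) = 792·10 = 7920.
Probability = 7920/74613 = 240/2261.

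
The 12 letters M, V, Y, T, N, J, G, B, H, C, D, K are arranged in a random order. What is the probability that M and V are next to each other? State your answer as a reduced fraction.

1/6

There are 12! = 479001600 arrangements.
Treat M and V as a block: 11! arrangements of the blocks × 2 orders within the block = 2·39916800 = 79833600.
Probability = 79833600/479001600 = 1/6.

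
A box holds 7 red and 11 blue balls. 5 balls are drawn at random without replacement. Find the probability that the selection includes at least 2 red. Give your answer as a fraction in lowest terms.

Total selections: C(18,5) = 8568.
Favorable selections (at least 2 red): C(7,2)·C(11,3) + C(7,3)·C(11,2) + C(7,4)·C(11,1) + C(7,5)·C(11,0) = 3465 + 1925 + 385 + 21 = 5796.
Probability = 5796/8568 = 23/34.

23/34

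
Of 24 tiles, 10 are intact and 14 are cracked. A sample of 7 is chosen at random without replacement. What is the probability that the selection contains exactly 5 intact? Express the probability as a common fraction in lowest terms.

637/9614

Total number of selections: C(24,7) = 346104.
Selections with exactly 5 intact: choose 5 of the 10 intact and 2 of the 14 cracked, C(10,5)·C(14,2) = 252·91 = 22932.
Probability = 22932/346104 = 637/9614.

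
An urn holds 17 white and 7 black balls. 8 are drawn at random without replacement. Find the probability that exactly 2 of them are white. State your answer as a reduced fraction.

Total number of selections: C(24,8) = 735471.
Selections with exactly 2 white: choose 2 of the 17 white and 6 of the 7 black, C(17,2)·C(7,6) = 136·7 = 952.
Probability = 952/735471 = 56/43263.

56/43263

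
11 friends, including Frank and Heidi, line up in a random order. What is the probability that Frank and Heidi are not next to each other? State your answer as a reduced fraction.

9/11

There are 11! = 39916800 arrangements.
Arrangements with Frank and Heidi adjacent: 2·10! = 7257600.
So not adjacent: 39916800 − 7257600 = 32659200, probability 32659200/39916800 = 9/11.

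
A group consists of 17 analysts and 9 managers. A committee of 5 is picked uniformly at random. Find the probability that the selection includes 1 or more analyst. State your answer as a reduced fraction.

There are C(26,5) = 65780 ways to choose the 5.
The complement is all 5 are managers: C(9,5) = 126.
Probability = 1 − 126/65780 = 65654/65780 = 32827/32890.

32827/32890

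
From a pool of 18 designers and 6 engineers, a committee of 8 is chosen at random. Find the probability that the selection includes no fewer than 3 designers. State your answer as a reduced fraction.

4806/4807

There are C(24,8) = 735471 ways to choose the 8.
Favorable selections (no fewer than 3 designers): C(18,3)·C(6,5) + C(18,4)·C(6,4) + C(18,5)·C(6,3) + C(18,6)·C(6,2) + C(18,7)·C(6,1) + C(18,8)·C(6,0) = 4896 + 45900 + 171360 + 278460 + 190944 + 43758 = 735318.
Probability = 735318/735471 = 4806/4807.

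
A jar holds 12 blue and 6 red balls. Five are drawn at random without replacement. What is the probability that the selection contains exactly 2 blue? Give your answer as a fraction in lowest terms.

55/357

Total number of selections: C(18,5) = 8568.
Selections with exactly 2 blue: choose 2 of the 12 blue and 3 of the 6 red, C(12,2)·C(6,3) = 66·20 = 1320.
Probability = 1320/8568 = 55/357.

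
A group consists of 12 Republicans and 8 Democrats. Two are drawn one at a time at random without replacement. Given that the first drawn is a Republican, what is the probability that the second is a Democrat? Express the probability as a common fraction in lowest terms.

8/19

After removing one Republican, 19 remain: 11 Republicans and 8 Democrats.
So the probability the next is a Democrat is 8/19.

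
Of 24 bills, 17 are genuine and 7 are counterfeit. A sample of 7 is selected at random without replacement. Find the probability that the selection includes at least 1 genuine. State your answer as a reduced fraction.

346103/346104

Total selections: C(24,7) = 346104.
The complement is all 7 are counterfeit: C(7,7) = 1.
Probability = 1 − 1/346104 = 346103/346104.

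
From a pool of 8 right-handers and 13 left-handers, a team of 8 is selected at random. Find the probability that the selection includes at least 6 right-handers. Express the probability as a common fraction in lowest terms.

109/9690

Total selections: C(21,8) = 203490.
Favorable selections (at least 6 right-handers): C(8,6)·C(13,2) + C(8,7)·C(13,1) + C(8,8)·C(13,0) = 2184 + 104 + 1 = 2289.
Probability = 2289/203490 = 109/9690.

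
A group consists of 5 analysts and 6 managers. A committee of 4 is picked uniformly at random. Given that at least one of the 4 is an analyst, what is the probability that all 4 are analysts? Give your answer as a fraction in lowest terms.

1/63

Work in counts. Selections with at least one analyst: C(11,4) − C(6,4) = 330 − 15 = 315.
Of those, selections where all 4 are analysts: C(5,4) = 5.
Conditional probability = 5/315 = 1/63.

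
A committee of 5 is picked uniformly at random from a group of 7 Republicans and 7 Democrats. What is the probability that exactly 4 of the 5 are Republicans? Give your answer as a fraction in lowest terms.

There are C(14,5) = 2002 ways to choose 5 from 14.
Selections with exactly 4 Republicans: choose 4 of the 7 Republicans and 1 of the 7 Democrats, C(7,4)·C(7,1) = 35·7 = 245.
Probability = 245/2002 = 35/286.

35/286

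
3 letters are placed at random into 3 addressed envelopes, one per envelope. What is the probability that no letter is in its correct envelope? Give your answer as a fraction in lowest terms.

There are 3! = 6 assignments.
By inclusion-exclusion, assignments with no fixed points: C(3,0)·3! − C(3,1)·2! + C(3,2)·1! − C(3,3)·0! = 2.
Probability = 2/6 = 1/3.

1/3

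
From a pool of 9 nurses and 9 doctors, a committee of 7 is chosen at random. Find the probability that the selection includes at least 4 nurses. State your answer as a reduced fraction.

1/2

There are C(18,7) = 31824 ways to choose the 7.
Favorable selections (at least 4 nurses): C(9,4)·C(9,3) + C(9,5)·C(9,2) + C(9,6)·C(9,1) + C(9,7)·C(9,0) = 10584 + 4536 + 756 + 36 = 15912.
Probability = 15912/31824 = 1/2.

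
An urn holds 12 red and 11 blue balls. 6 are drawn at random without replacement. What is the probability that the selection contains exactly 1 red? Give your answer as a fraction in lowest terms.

Total number of selections: C(23,6) = 100947.
Selections with exactly 1 red: choose 1 of the 12 red and 5 of the 11 blue, C(12,1)·C(11,5) = 12·462 = 5544.
Probability = 5544/100947 = 24/437.

24/437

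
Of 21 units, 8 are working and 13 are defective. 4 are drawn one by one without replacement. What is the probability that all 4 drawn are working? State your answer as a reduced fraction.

Multiply the conditional probabilities at each draw: 8/21 · 7/20 · 6/19 · 5/18 = 1680/143640 = 2/171.

2/171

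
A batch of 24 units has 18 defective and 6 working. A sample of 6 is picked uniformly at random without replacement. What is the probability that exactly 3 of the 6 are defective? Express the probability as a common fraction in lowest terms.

4080/33649

The sample space is all 6-subsets of the 24: C(24,6) = 134596.
Selections with exactly 3 defective: choose 3 of the 18 defective and 3 of the 6 working, C(18,3)·C(6,3) = 816·20 = 16320.
Probability = 16320/134596 = 4080/33649.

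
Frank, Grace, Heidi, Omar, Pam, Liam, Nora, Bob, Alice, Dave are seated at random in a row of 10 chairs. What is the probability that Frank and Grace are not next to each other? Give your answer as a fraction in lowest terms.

There are 10! = 3628800 arrangements.
Arrangements with Frank and Grace adjacent: 2·9! = 725760.
So not adjacent: 3628800 − 725760 = 2903040, probability 2903040/3628800 = 4/5.

4/5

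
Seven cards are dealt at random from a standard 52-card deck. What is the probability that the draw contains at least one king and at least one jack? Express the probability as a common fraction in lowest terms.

There are C(52,7) = 133784560 possible draws.
By inclusion-exclusion on the complements, draws missing all kings or all jacks: C(48,7) + C(48,7) − C(44,7) = 73629072 + 73629072 − 38320568 = 108937576.
So draws with at least one of each: 133784560 − 108937576 = 24846984, probability 24846984/133784560 = 3105873/16723070.

3105873/16723070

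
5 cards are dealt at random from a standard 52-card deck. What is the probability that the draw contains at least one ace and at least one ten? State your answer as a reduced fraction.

6509/64974

There are C(52,5) = 2598960 possible draws.
By inclusion-exclusion on the complements, draws missing all aces or all tens: C(48,5) + C(48,5) − C(44,5) = 1712304 + 1712304 − 1086008 = 2338600.
So draws with at least one of each: 2598960 − 2338600 = 260360, probability 260360/2598960 = 6509/64974.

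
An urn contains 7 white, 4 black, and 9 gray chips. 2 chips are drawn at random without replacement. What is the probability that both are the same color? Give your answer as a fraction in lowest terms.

63/190

There are C(20,2) = 190 ways to draw 2 chips.
All same color: C(7,2) + C(4,2) + C(9,2) = 21 + 6 + 36 = 63.
Probability = 63/190.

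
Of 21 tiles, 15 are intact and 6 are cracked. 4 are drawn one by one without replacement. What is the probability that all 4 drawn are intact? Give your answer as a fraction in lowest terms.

Multiply the conditional probabilities at each draw: 15/21 · 14/20 · 13/19 · 12/18 = 32760/143640 = 13/57.

13/57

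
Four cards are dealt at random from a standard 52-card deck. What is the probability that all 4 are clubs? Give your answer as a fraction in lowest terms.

There are C(52,4) = 270725 possible 4-card hands.
Hands that are all clubs: C(13,4) = 715.
Probability = 715/270725 = 11/4165.

11/4165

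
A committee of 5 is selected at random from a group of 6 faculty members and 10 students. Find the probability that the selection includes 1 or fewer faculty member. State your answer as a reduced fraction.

There are C(16,5) = 4368 ways to choose the 5.
Favorable selections (1 or fewer faculty member): C(6,0)·C(10,5) + C(6,1)·C(10,4) = 252 + 1260 = 1512.
Probability = 1512/4368 = 9/26.

9/26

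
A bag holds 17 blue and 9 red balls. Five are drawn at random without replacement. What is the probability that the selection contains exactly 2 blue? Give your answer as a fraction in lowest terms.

2856/16445

There are C(26,5) = 65780 ways to choose 5 from 26.
Selections with exactly 2 blue: choose 2 of the 17 blue and 3 of the 9 red, C(17,2)·C(9,3) = 136·84 = 11424.
Probability = 11424/65780 = 2856/16445.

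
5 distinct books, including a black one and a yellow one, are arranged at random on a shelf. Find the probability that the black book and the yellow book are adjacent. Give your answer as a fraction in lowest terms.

2/5

There are 5! = 120 arrangements.
Treat the black book and the yellow book as a block: 4! arrangements of the blocks × 2 orders within the block = 2·24 = 48.
Probability = 48/120 = 2/5.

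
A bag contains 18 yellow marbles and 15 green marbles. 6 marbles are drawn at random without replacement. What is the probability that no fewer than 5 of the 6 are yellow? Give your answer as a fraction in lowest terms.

5253/39556

There are C(33,6) = 1107568 ways to choose the 6.
Favorable selections (no fewer than 5 yellow): C(18,5)·C(15,1) + C(18,6)·C(15,0) = 128520 + 18564 = 147084.
Probability = 147084/1107568 = 5253/39556.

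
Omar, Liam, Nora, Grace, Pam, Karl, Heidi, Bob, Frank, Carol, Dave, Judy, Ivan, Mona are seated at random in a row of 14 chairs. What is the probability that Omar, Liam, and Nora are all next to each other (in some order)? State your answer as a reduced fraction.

There are 14! = 87178291200 arrangements.
Treat the three as one block: 12! placements × 3! orders within the block = 479001600·6 = 2874009600.
Probability = 2874009600/87178291200 = 3/91.

3/91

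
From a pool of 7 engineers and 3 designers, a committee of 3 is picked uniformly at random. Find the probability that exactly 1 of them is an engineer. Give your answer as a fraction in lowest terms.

7/40

There are C(10,3) = 120 ways to choose 3 from 10.
Selections with exactly 1 engineer: choose 1 of the 7 engineers and 2 of the 3 designers, C(7,1)·C(3,2) = 7·3 = 21.
Probability = 21/120 = 7/40.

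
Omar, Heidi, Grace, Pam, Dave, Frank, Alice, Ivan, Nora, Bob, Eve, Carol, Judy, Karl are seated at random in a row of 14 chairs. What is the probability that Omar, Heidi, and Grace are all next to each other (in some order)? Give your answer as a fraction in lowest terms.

There are 14! = 87178291200 arrangements.
Treat the three as one block: 12! placements × 3! orders within the block = 479001600·6 = 2874009600.
Probability = 2874009600/87178291200 = 3/91.

3/91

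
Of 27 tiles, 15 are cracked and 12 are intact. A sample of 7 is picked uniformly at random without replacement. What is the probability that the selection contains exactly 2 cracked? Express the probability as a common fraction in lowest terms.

28/299

Total number of selections: C(27,7) = 888030.
Selections with exactly 2 cracked: choose 2 of the 15 cracked and 5 of the 12 intact, C(15,2)·C(12,5) = 105·792 = 83160.
Probability = 83160/888030 = 28/299.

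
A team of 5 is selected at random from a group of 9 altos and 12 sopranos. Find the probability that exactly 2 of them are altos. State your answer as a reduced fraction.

The sample space is all 5-subsets of the 21: C(21,5) = 20349.
Selections with exactly 2 altos: choose 2 of the 9 altos and 3 of the 12 sopranos, C(9,2)·C(12,3) = 36·220 = 7920.
Probability = 7920/20349 = 880/2261.

880/2261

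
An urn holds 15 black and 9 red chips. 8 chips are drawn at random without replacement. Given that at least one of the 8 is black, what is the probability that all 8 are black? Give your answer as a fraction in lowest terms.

55/6286

Work in counts. Selections with at least one black: C(24,8) − C(9,8) = 735471 − 9 = 735462.
Of those, selections where all 8 are black: C(15,8) = 6435.
Conditional probability = 6435/735462 = 55/6286.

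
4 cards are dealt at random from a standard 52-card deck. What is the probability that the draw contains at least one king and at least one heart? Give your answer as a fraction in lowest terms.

52799/270725

There are C(52,4) = 270725 possible draws.
By inclusion-exclusion on the complements, draws missing all kings or all hearts: C(48,4) + C(39,4) − C(36,4) = 194580 + 82251 − 58905 = 217926.
So draws with at least one of each: 270725 − 217926 = 52799, probability 52799/270725.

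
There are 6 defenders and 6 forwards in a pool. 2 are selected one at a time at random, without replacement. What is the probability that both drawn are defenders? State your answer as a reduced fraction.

Multiply the conditional probabilities at each draw: 6/12 · 5/11 = 30/132 = 5/22.

5/22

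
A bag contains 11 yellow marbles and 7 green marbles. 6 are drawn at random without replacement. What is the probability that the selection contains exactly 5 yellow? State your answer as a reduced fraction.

The sample space is all 6-subsets of the 18: C(18,6) = 18564.
Selections with exactly 5 yellow: choose 5 of the 11 yellow and 1 of the 7 green, C(11,5)·C(7,1) = 462·7 = 3234.
Probability = 3234/18564 = 77/442.

77/442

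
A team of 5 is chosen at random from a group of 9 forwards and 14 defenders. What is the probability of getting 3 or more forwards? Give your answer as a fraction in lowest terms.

1362/4807

Total selections: C(23,5) = 33649.
Favorable selections (3 or more forwards): C(9,3)·C(14,2) + C(9,4)·C(14,1) + C(9,5)·C(14,0) = 7644 + 1764 + 126 = 9534.
Probability = 9534/33649 = 1362/4807.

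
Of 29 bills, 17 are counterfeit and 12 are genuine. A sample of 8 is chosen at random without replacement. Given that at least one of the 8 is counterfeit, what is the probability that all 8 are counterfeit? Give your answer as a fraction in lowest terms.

13/2295

Work in counts. Selections with at least one counterfeit: C(29,8) − C(12,8) = 4292145 − 495 = 4291650.
Of those, selections where all 8 are counterfeit: C(17,8) = 24310.
Conditional probability = 24310/4291650 = 13/2295.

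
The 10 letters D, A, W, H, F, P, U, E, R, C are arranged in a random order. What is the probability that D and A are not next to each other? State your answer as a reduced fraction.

4/5

There are 10! = 3628800 arrangements.
Arrangements with D and A adjacent: 2·9! = 725760.
So not adjacent: 3628800 − 725760 = 2903040, probability 2903040/3628800 = 4/5.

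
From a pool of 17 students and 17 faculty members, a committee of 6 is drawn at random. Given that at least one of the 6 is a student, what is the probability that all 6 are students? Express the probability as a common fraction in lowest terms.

Work in counts. Selections with at least one student: C(34,6) − C(17,6) = 1344904 − 12376 = 1332528.
Of those, selections where all 6 are students: C(17,6) = 12376.
Conditional probability = 12376/1332528 = 91/9798.

91/9798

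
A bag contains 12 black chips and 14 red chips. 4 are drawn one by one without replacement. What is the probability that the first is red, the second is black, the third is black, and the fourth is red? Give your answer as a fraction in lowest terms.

Multiply the conditional probabilities at each draw: 14/26 · 12/25 · 11/24 · 13/23 = 24024/358800 = 77/1150.

77/1150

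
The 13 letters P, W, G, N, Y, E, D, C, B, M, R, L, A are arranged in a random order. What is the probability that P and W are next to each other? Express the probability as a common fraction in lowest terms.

2/13

There are 13! = 6227020800 arrangements.
Treat P and W as a block: 12! arrangements of the blocks × 2 orders within the block = 2·479001600 = 958003200.
Probability = 958003200/6227020800 = 2/13.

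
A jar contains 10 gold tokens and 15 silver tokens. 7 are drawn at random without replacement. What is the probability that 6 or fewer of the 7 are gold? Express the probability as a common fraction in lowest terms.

24029/24035

Total selections: C(25,7) = 480700.
Favorable selections (6 or fewer gold): C(10,0)·C(15,7) + C(10,1)·C(15,6) + C(10,2)·C(15,5) + C(10,3)·C(15,4) + C(10,4)·C(15,3) + C(10,5)·C(15,2) + C(10,6)·C(15,1) = 6435 + 50050 + 135135 + 163800 + 95550 + 26460 + 3150 = 480580.
Probability = 480580/480700 = 24029/24035.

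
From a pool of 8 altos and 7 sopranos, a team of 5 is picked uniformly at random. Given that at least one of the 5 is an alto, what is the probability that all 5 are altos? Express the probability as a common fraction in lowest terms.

4/213

Work in counts. Selections with at least one alto: C(15,5) − C(7,5) = 3003 − 21 = 2982.
Of those, selections where all 5 are altos: C(8,5) = 56.
Conditional probability = 56/2982 = 4/213.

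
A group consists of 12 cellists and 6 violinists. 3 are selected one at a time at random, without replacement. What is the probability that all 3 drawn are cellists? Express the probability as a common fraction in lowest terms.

Multiply the conditional probabilities at each draw: 12/18 · 11/17 · 10/16 = 1320/4896 = 55/204.

55/204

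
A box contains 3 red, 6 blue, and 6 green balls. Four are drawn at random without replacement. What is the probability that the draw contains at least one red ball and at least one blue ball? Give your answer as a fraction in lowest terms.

There are C(15,4) = 1365 possible draws.
By inclusion-exclusion on the complements, draws missing all red or all blue: C(12,4) + C(9,4) − C(6,4) = 495 + 126 − 15 = 606.
So draws with at least one of each: 1365 − 606 = 759, probability 759/1365 = 253/455.

253/455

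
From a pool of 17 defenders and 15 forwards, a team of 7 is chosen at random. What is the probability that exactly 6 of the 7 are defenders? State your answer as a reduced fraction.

595/10788

There are C(32,7) = 3365856 ways to choose 7 from 32.
Selections with exactly 6 defenders: choose 6 of the 17 defenders and 1 of the 15 forwards, C(17,6)·C(15,1) = 12376·15 = 185640.
Probability = 185640/3365856 = 595/10788.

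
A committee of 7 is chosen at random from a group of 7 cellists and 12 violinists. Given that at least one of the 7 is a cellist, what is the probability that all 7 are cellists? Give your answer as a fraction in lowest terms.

Work in counts. Selections with at least one cellist: C(19,7) − C(12,7) = 50388 − 792 = 49596.
Of those, selections where all 7 are cellists: C(7,7) = 1.
Conditional probability = 1/49596.

1/49596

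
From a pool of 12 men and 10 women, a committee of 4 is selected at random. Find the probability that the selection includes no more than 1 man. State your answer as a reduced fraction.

Total selections: C(22,4) = 7315.
Favorable selections (no more than 1 man): C(12,0)·C(10,4) + C(12,1)·C(10,3) = 210 + 1440 = 1650.
Probability = 1650/7315 = 30/133.

30/133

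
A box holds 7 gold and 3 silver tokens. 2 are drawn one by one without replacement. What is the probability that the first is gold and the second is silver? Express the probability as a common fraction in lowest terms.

7/30

Multiply the conditional probabilities at each draw: 7/10 · 3/9 = 21/90 = 7/30.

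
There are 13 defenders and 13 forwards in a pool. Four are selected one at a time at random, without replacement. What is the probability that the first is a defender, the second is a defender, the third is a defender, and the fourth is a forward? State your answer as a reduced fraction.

143/2300

Multiply the conditional probabilities at each draw: 13/26 · 12/25 · 11/24 · 13/23 = 22308/358800 = 143/2300.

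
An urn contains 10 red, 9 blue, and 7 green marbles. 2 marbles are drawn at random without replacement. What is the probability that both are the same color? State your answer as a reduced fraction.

102/325

There are C(26,2) = 325 ways to draw 2 marbles.
All same color: C(10,2) + C(9,2) + C(7,2) = 45 + 36 + 21 = 102.
Probability = 102/325.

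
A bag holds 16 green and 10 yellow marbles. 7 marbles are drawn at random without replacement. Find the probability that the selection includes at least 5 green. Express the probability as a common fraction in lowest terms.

There are C(26,7) = 657800 ways to choose the 7.
Favorable selections (at least 5 green): C(16,5)·C(10,2) + C(16,6)·C(10,1) + C(16,7)·C(10,0) = 196560 + 80080 + 11440 = 288080.
Probability = 288080/657800 = 554/1265.

554/1265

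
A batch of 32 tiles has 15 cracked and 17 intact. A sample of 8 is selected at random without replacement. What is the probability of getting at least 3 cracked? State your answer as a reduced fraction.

68483/80910

Total selections: C(32,8) = 10518300.
Count the complement (fewer than 3 cracked): C(15,0)·C(17,8) + C(15,1)·C(17,7) + C(15,2)·C(17,6) = 24310 + 291720 + 1299480 = 1615510.
Probability = 1 − 1615510/10518300 = 8902790/10518300 = 68483/80910.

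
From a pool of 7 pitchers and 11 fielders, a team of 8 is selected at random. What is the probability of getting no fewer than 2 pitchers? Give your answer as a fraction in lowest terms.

417/442

Total selections: C(18,8) = 43758.
Count the complement (fewer than 2 pitchers): C(7,0)·C(11,8) + C(7,1)·C(11,7) = 165 + 2310 = 2475.
Probability = 1 − 2475/43758 = 41283/43758 = 417/442.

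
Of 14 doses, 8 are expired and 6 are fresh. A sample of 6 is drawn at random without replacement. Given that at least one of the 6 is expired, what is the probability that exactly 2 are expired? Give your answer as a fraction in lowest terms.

Work in counts. Selections with at least one expired: C(14,6) − C(6,6) = 3003 − 1 = 3002.
Of those, selections where exactly 2 are expired: C(8,2)·C(6,4) = 28·15 = 420.
Conditional probability = 420/3002 = 210/1501.

210/1501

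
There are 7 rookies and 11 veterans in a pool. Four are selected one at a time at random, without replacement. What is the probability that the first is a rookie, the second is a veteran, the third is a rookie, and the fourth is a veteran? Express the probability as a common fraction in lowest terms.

Multiply the conditional probabilities at each draw: 7/18 · 11/17 · 6/16 · 10/15 = 4620/73440 = 77/1224.

77/1224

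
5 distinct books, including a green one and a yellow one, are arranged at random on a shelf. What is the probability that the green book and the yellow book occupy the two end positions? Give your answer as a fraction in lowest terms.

1/10

There are 5! = 120 arrangements.
Place the green book and the yellow book at the ends in 2 ways, arrange the remaining 3 in 3! = 6 ways: 2·6 = 12.
Probability = 12/120 = 1/10.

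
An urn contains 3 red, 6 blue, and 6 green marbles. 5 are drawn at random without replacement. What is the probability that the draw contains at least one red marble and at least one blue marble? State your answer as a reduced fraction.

697/1001

There are C(15,5) = 3003 possible draws.
By inclusion-exclusion on the complements, draws missing all red or all blue: C(12,5) + C(9,5) − C(6,5) = 792 + 126 − 6 = 912.
So draws with at least one of each: 3003 − 912 = 2091, probability 2091/3003 = 697/1001.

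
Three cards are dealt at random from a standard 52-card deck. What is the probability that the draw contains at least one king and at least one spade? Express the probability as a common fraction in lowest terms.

33/260

There are C(52,3) = 22100 possible draws.
By inclusion-exclusion on the complements, draws missing all kings or all spades: C(48,3) + C(39,3) − C(36,3) = 17296 + 9139 − 7140 = 19295.
So draws with at least one of each: 22100 − 19295 = 2805, probability 2805/22100 = 33/260.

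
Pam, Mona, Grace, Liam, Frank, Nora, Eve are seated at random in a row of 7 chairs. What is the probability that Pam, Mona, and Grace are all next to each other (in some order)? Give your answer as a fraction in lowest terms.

1/7

There are 7! = 5040 arrangements.
Treat the three as one block: 5! placements × 3! orders within the block = 120·6 = 720.
Probability = 720/5040 = 1/7.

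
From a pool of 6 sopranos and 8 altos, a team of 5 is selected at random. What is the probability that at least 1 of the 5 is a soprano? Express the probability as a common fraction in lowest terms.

139/143

There are C(14,5) = 2002 ways to choose the 5.
The complement is all 5 are altos: C(8,5) = 56.
Probability = 1 − 56/2002 = 1946/2002 = 139/143.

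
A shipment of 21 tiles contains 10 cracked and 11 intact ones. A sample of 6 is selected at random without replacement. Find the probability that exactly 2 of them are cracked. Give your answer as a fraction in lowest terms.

There are C(21,6) = 54264 ways to choose 6 from 21.
Selections with exactly 2 cracked: choose 2 of the 10 cracked and 4 of the 11 intact, C(10,2)·C(11,4) = 45·330 = 14850.
Probability = 14850/54264 = 2475/9044.

2475/9044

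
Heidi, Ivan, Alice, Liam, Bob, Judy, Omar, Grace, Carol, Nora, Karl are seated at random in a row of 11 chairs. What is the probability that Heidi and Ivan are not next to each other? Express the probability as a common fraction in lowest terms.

9/11

There are 11! = 39916800 arrangements.
Arrangements with Heidi and Ivan adjacent: 2·10! = 7257600.
So not adjacent: 39916800 − 7257600 = 32659200, probability 32659200/39916800 = 9/11.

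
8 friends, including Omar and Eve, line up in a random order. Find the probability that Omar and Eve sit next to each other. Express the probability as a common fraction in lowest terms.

There are 8! = 40320 arrangements.
Treat Omar and Eve as a block: 7! arrangements of the blocks × 2 orders within the block = 2·5040 = 10080.
Probability = 10080/40320 = 1/4.

1/4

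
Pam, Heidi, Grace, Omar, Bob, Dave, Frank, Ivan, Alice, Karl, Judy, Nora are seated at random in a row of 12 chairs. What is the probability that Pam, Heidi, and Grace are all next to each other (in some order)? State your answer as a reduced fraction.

1/22

There are 12! = 479001600 arrangements.
Treat the three as one block: 10! placements × 3! orders within the block = 3628800·6 = 21772800.
Probability = 21772800/479001600 = 1/22.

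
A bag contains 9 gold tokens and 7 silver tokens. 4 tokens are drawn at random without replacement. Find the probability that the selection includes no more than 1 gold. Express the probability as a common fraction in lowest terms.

5/26

There are C(16,4) = 1820 ways to choose the 4.
Favorable selections (no more than 1 gold): C(9,0)·C(7,4) + C(9,1)·C(7,3) = 35 + 315 = 350.
Probability = 350/1820 = 5/26.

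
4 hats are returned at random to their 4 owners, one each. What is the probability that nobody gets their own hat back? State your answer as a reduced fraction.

3/8

There are 4! = 24 assignments.
By inclusion-exclusion, assignments with no fixed points: C(4,0)·4! − C(4,1)·3! + C(4,2)·2! − C(4,3)·1! + C(4,4)·0! = 9.
Probability = 9/24 = 3/8.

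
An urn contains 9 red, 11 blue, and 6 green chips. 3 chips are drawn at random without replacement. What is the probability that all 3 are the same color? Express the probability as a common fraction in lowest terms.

269/2600

There are C(26,3) = 2600 ways to draw 3 chips.
All same color: C(9,3) + C(11,3) + C(6,3) = 84 + 165 + 20 = 269.
Probability = 269/2600.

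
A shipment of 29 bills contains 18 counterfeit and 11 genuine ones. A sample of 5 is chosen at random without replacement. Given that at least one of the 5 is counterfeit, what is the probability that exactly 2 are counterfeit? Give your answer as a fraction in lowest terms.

Work in counts. Selections with at least one counterfeit: C(29,5) − C(11,5) = 118755 − 462 = 118293.
Of those, selections where exactly 2 are counterfeit: C(18,2)·C(11,3) = 153·165 = 25245.
Conditional probability = 25245/118293 = 8415/39431.

8415/39431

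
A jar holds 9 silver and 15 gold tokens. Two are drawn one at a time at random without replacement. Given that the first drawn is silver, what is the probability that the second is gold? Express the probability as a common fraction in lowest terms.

15/23

After removing one silver, 23 remain: 8 silver and 15 gold.
So the probability the next is gold is 15/23.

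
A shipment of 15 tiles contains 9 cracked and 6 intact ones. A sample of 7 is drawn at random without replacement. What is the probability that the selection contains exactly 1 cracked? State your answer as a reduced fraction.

1/715

There are C(15,7) = 6435 ways to choose 7 from 15.
Selections with exactly 1 cracked: choose 1 of the 9 cracked and 6 of the 6 intact, C(9,1)·C(6,6) = 9·1 = 9.
Probability = 9/6435 = 1/715.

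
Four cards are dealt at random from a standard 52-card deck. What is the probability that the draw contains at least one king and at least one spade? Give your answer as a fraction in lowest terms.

52799/270725

There are C(52,4) = 270725 possible draws.
By inclusion-exclusion on the complements, draws missing all kings or all spades: C(48,4) + C(39,4) − C(36,4) = 194580 + 82251 − 58905 = 217926.
So draws with at least one of each: 270725 − 217926 = 52799, probability 52799/270725.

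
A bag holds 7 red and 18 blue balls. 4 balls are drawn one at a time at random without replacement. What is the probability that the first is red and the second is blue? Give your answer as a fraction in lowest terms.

Multiply the conditional probabilities at each draw: 7/25 · 18/24 = 126/600 = 21/100.

21/100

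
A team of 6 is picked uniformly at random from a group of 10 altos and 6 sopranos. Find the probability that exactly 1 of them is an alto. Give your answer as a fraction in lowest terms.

There are C(16,6) = 8008 ways to choose 6 from 16.
Selections with exactly 1 alto: choose 1 of the 10 altos and 5 of the 6 sopranos, C(10,1)·C(6,5) = 10·6 = 60.
Probability = 60/8008 = 15/2002.

15/2002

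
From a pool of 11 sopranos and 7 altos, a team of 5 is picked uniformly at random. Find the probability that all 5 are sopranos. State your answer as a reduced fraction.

There are C(18,5) = 8568 possible selections.
Selections with all sopranos: C(11,5) = 462.
Probability = 462/8568 = 11/204.

11/204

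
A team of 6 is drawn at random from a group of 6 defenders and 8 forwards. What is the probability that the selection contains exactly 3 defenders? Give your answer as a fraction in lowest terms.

160/429

The sample space is all 6-subsets of the 14: C(14,6) = 3003.
Selections with exactly 3 defenders: choose 3 of the 6 defenders and 3 of the 8 forwards, C(6,3)·C(8,3) = 20·56 = 1120.
Probability = 1120/3003 = 160/429.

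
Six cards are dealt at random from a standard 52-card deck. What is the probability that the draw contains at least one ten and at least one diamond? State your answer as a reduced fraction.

6772177/20358520

There are C(52,6) = 20358520 possible draws.
By inclusion-exclusion on the complements, draws missing all tens or all diamonds: C(48,6) + C(39,6) − C(36,6) = 12271512 + 3262623 − 1947792 = 13586343.
So draws with at least one of each: 20358520 − 13586343 = 6772177, probability 6772177/20358520.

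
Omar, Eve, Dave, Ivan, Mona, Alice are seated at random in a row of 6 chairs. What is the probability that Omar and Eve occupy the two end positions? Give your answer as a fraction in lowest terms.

1/15

There are 6! = 720 arrangements.
Place Omar and Eve at the ends in 2 ways, arrange the remaining 4 in 4! = 24 ways: 2·24 = 48.
Probability = 48/720 = 1/15.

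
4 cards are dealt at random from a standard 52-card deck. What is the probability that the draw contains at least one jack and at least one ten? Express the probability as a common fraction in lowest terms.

1332/20825

There are C(52,4) = 270725 possible draws.
By inclusion-exclusion on the complements, draws missing all jacks or all tens: C(48,4) + C(48,4) − C(44,4) = 194580 + 194580 − 135751 = 253409.
So draws with at least one of each: 270725 − 253409 = 17316, probability 17316/270725 = 1332/20825.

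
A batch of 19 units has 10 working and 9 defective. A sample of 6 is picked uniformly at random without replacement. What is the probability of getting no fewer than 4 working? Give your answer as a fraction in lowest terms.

There are C(19,6) = 27132 ways to choose the 6.
Favorable selections (no fewer than 4 working): C(10,4)·C(9,2) + C(10,5)·C(9,1) + C(10,6)·C(9,0) = 7560 + 2268 + 210 = 10038.
Probability = 10038/27132 = 239/646.

239/646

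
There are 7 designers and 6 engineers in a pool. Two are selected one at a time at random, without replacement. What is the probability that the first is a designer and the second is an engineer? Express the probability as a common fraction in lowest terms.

Multiply the conditional probabilities at each draw: 7/13 · 6/12 = 42/156 = 7/26.

7/26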